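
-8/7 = -1.14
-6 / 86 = -3 / 43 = -0.07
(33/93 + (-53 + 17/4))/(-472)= 6001/58528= 0.10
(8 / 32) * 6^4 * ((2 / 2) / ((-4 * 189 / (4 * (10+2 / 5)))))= -624 / 35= -17.83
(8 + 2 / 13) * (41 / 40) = 2173 / 260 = 8.36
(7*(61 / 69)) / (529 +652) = 427 / 81489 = 0.01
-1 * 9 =-9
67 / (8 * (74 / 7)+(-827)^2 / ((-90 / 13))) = -42210 / 62184259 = -0.00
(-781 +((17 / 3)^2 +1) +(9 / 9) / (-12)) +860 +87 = 7165 / 36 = 199.03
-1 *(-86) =86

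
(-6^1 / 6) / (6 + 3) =-1 / 9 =-0.11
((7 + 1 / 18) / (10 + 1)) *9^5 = 833247 / 22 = 37874.86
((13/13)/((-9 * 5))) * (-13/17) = 13/765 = 0.02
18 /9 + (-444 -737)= -1179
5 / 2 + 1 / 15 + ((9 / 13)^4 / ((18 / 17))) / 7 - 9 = -19200008 / 2998905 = -6.40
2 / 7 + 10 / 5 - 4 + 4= 16 / 7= 2.29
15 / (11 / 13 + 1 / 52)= 52 / 3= 17.33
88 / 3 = 29.33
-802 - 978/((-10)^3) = -400511/500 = -801.02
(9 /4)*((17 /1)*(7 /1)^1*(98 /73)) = 52479 /146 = 359.45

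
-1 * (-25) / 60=5 / 12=0.42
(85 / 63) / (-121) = -0.01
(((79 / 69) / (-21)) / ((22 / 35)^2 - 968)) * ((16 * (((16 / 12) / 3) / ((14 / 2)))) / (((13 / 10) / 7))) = 28000 / 90845469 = 0.00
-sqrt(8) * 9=-18 * sqrt(2)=-25.46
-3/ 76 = -0.04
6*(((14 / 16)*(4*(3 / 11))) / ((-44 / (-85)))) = 5355 / 484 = 11.06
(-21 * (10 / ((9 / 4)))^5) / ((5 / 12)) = -573440000 / 6561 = -87401.31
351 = 351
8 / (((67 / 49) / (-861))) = -5037.49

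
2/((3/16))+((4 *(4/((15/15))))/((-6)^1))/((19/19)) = 8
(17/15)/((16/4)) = 17/60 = 0.28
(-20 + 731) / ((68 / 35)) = 24885 / 68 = 365.96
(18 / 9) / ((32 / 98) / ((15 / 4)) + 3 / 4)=2.39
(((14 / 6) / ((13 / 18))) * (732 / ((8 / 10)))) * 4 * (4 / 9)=68320 / 13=5255.38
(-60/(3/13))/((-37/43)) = 11180/37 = 302.16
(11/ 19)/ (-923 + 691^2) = 11/ 9054602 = 0.00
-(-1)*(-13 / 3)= -13 / 3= -4.33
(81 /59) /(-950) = -81 /56050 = -0.00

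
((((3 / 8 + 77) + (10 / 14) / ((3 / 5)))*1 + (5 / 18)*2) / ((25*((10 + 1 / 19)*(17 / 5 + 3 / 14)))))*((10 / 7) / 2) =757663 / 12177396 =0.06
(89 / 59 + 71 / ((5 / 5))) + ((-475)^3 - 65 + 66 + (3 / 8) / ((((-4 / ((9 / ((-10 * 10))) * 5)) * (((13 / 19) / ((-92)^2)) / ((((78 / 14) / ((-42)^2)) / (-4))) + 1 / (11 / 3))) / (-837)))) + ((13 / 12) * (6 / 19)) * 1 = -482712191422056493 / 4504088320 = -107172008.43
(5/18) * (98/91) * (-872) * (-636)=6470240/39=165903.59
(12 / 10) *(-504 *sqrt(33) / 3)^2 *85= 95001984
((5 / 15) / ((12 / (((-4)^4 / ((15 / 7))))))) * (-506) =-226688 / 135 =-1679.17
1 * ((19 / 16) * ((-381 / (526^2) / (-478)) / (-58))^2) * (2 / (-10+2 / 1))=-2758059 / 3765604731127315185664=-0.00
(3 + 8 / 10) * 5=19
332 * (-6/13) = -1992/13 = -153.23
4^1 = 4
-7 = -7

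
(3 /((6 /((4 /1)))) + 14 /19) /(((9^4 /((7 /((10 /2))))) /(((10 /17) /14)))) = 52 /2119203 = 0.00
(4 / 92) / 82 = 1 / 1886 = 0.00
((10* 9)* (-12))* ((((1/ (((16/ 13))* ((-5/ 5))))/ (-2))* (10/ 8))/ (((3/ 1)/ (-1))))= 2925/ 16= 182.81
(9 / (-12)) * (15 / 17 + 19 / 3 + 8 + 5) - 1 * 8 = -1575 / 68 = -23.16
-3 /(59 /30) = -90 /59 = -1.53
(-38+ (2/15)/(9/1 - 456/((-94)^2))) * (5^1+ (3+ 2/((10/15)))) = -11262772/26955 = -417.84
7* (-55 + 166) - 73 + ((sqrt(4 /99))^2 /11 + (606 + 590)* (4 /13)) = 1167412 /1089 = 1072.00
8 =8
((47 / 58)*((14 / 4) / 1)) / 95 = 329 / 11020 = 0.03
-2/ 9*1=-2/ 9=-0.22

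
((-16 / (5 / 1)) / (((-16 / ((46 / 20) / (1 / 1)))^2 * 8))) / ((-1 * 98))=529 / 6272000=0.00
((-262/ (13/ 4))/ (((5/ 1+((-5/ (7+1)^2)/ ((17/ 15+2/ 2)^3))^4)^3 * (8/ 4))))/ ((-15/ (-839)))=-3181648183996046430702315847829969816061262686153972188253185900181431041398931456/ 176402011391195187357360262202480055657667877029633483868899297433605909168261875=-18.04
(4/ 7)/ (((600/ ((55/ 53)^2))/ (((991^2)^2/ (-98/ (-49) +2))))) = 116702453957881/ 471912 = 247297068.01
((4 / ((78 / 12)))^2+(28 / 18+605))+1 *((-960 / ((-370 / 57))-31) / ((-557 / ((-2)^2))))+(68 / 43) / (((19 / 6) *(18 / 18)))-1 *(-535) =1141.59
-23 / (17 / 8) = -184 / 17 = -10.82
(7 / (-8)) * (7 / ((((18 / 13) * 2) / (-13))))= 8281 / 288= 28.75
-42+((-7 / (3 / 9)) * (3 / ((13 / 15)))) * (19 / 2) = -19047 / 26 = -732.58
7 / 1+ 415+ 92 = 514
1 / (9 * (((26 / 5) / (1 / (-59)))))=-5 / 13806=-0.00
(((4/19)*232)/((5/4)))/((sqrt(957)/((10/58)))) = 128*sqrt(957)/18183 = 0.22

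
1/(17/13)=13/17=0.76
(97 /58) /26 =97 /1508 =0.06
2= 2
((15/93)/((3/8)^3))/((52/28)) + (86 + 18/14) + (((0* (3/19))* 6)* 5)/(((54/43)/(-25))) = 6773731/76167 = 88.93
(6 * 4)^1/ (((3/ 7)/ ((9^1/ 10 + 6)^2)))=66654/ 25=2666.16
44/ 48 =11/ 12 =0.92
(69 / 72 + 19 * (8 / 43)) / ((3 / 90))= 23185 / 172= 134.80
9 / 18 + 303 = 303.50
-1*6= -6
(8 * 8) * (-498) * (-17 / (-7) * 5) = -2709120 / 7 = -387017.14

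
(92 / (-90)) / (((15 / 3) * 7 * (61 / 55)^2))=-5566 / 234423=-0.02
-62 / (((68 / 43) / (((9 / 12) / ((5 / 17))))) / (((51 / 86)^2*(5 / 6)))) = -80631 / 2752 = -29.30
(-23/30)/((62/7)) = -161/1860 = -0.09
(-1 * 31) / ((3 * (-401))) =31 / 1203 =0.03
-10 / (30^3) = -1 / 2700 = -0.00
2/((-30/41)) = -41/15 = -2.73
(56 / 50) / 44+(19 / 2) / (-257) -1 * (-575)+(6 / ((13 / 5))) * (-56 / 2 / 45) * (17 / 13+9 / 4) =40840137361 / 71664450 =569.88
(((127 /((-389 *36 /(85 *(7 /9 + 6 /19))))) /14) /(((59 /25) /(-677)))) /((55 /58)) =18014749975 /989004492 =18.22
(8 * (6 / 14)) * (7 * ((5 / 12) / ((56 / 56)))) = 10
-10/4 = -5/2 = -2.50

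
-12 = -12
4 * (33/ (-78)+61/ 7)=3018/ 91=33.16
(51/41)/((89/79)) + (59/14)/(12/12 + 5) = 1.81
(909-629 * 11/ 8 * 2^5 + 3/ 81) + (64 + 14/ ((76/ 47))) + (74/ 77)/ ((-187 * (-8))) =-788729885905/ 29546748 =-26694.30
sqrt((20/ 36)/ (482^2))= sqrt(5)/ 1446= 0.00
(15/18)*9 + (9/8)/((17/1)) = 1029/136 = 7.57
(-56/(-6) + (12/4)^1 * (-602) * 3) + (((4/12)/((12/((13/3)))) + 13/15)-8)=-2924467/540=-5415.68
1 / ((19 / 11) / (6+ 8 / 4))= 88 / 19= 4.63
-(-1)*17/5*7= 119/5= 23.80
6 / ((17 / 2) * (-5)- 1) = -4 / 29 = -0.14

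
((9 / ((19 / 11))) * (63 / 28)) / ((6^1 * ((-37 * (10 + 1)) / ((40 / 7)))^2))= 5400 / 14019929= 0.00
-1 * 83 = -83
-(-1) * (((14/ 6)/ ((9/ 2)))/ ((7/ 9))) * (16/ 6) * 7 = 112/ 9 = 12.44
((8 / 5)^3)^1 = 512 / 125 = 4.10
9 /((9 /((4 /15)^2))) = 0.07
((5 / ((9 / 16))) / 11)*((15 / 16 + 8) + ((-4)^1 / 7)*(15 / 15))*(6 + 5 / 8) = 44.79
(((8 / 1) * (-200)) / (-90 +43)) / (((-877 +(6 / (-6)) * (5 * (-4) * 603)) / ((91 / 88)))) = 18200 / 5781611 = 0.00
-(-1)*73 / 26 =73 / 26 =2.81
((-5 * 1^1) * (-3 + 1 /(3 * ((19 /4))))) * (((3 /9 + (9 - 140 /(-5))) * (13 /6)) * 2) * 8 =9726080 /513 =18959.22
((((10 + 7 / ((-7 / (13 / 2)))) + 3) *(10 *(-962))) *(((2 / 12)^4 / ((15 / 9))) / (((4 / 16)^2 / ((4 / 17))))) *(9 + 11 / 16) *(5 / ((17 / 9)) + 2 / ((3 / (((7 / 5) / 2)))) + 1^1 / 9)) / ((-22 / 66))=478210681 / 46818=10214.25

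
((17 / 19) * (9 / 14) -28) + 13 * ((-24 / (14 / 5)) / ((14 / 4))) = -59.26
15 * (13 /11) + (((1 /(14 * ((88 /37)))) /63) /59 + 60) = 355939957 /4579344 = 77.73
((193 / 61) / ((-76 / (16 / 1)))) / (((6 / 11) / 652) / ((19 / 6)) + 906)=-1384196 / 1882747371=-0.00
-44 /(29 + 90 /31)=-1364 /989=-1.38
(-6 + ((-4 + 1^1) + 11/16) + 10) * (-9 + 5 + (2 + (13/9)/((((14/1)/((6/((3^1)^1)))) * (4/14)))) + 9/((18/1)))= -21/16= -1.31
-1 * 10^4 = -10000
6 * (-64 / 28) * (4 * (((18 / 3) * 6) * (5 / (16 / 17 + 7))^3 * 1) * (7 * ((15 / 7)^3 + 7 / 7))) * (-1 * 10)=93524654080 / 250047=374028.30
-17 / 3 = -5.67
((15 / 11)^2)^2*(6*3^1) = 911250 / 14641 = 62.24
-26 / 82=-13 / 41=-0.32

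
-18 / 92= -0.20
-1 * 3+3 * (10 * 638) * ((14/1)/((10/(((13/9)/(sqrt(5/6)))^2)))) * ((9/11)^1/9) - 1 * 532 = 250381/45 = 5564.02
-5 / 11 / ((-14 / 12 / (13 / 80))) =39 / 616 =0.06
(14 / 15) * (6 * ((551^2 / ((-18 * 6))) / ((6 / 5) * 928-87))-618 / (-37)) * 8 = 2.04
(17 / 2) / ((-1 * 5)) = -17 / 10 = -1.70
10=10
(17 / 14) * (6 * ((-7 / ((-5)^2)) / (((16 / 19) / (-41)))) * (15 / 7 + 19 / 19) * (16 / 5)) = 874038 / 875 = 998.90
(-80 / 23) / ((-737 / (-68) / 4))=-21760 / 16951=-1.28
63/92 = 0.68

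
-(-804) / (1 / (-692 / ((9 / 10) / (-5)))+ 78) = 9272800 / 899603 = 10.31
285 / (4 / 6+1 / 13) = 11115 / 29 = 383.28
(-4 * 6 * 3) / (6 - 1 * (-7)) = -72 / 13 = -5.54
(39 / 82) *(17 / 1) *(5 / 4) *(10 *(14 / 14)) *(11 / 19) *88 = 4011150 / 779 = 5149.10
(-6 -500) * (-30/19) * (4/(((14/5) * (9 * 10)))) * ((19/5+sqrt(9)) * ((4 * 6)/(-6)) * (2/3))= -275264/1197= -229.96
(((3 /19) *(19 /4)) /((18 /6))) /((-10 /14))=-7 /20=-0.35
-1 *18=-18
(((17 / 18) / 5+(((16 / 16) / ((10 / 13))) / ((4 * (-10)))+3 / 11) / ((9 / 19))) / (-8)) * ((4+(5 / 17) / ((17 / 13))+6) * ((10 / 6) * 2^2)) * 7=-38009377 / 915552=-41.52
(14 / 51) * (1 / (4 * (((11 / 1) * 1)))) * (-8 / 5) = -0.01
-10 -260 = -270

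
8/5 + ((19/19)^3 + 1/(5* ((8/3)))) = 107/40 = 2.68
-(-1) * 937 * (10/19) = 9370/19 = 493.16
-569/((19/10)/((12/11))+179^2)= -68280/3845129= -0.02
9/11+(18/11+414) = 4581/11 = 416.45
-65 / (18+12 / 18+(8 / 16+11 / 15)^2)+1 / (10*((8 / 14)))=-2212817 / 726760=-3.04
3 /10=0.30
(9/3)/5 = 3/5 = 0.60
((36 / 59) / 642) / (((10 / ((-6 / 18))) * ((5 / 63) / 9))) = -567 / 157825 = -0.00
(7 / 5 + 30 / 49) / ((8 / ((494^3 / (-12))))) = -7429126939 / 2940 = -2526913.92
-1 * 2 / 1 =-2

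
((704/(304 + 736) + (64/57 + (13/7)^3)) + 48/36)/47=12121429/59728305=0.20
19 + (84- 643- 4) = -544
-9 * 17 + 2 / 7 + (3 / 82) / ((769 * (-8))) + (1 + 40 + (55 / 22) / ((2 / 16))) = -323865909 / 3531248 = -91.71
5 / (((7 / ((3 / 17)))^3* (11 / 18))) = 2430 / 18536749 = 0.00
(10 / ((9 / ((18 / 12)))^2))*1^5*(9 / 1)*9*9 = 405 / 2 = 202.50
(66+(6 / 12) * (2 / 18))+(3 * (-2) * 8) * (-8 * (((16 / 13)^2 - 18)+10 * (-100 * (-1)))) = 1149072109 / 3042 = 377735.74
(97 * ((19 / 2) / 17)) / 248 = 1843 / 8432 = 0.22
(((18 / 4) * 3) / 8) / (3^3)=0.06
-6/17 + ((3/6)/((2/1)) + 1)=61/68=0.90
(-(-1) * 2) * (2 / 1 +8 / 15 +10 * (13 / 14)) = 2482 / 105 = 23.64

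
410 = 410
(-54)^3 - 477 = -157941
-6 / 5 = -1.20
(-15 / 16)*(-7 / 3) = 35 / 16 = 2.19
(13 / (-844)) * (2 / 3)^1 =-13 / 1266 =-0.01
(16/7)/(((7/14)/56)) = 256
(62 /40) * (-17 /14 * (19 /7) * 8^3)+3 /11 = -7048417 /2695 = -2615.37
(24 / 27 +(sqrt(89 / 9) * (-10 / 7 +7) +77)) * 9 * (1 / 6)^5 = 13 * sqrt(89) / 6048 +701 / 7776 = 0.11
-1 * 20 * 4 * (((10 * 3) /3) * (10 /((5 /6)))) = -9600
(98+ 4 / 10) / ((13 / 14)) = 6888 / 65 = 105.97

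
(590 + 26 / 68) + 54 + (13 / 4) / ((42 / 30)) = 646.70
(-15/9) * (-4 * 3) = 20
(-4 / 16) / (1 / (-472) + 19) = -118 / 8967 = -0.01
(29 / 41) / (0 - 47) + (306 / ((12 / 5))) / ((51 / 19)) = 183007 / 3854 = 47.48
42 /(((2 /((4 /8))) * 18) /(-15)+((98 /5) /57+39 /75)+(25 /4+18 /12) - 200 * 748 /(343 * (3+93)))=-9123800 /158447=-57.58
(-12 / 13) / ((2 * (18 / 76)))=-76 / 39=-1.95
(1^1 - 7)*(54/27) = -12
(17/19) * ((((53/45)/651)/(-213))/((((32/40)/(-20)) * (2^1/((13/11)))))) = 58565/521650206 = 0.00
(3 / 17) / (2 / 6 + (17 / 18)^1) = 54 / 391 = 0.14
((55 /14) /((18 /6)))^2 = 3025 /1764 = 1.71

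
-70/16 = -4.38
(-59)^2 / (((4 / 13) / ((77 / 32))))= 3484481 / 128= 27222.51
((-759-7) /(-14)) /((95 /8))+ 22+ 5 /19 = 17869 /665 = 26.87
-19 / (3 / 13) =-247 / 3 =-82.33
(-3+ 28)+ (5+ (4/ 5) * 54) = 366/ 5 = 73.20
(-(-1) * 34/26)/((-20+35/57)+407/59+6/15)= -0.11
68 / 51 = 4 / 3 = 1.33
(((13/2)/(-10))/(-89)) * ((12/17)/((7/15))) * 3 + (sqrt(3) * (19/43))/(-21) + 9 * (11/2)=1049211/21182 - 19 * sqrt(3)/903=49.50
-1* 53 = -53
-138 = -138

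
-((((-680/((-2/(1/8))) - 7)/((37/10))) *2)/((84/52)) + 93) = -81491/777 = -104.88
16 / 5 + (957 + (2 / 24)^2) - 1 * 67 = 643109 / 720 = 893.21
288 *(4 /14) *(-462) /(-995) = 38016 /995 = 38.21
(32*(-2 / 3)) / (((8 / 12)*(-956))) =8 / 239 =0.03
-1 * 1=-1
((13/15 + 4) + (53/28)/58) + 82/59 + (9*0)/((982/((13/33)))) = 9038993/1437240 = 6.29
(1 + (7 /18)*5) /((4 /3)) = 53 /24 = 2.21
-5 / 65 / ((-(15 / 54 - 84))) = -18 / 19591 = -0.00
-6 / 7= -0.86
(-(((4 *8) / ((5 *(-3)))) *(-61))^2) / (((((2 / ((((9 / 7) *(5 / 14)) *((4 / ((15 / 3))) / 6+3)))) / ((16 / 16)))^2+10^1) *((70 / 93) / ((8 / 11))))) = -1565554845696 / 1141650125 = -1371.31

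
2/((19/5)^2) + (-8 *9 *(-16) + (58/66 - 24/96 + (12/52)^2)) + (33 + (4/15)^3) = 10743512070719/9059836500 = 1185.84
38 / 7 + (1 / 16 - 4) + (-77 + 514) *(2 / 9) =99391 / 1008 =98.60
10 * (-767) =-7670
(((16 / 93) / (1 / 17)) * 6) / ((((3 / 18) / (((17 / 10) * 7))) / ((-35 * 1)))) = -1359456 / 31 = -43853.42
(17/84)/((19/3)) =17/532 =0.03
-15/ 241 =-0.06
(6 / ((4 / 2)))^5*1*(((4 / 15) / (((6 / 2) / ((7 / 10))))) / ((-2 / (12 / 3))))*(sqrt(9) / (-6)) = 378 / 25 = 15.12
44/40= 11/10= 1.10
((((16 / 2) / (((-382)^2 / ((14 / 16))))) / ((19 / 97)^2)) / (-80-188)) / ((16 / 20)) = -329315 / 56471420608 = -0.00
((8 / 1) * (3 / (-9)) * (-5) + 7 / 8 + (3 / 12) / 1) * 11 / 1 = 159.04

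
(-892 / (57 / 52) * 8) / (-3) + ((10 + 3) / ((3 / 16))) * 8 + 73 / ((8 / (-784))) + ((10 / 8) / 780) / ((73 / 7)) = -11500573777 / 2596464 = -4429.32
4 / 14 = 2 / 7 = 0.29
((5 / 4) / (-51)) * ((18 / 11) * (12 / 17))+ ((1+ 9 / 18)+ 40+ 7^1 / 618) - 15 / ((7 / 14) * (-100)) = 410439163 / 9823110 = 41.78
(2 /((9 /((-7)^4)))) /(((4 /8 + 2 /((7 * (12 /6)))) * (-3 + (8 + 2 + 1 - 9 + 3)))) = 33614 /81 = 414.99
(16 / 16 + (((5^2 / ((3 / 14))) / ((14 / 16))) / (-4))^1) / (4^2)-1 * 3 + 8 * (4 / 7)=-151 / 336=-0.45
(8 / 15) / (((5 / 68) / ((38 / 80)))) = 1292 / 375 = 3.45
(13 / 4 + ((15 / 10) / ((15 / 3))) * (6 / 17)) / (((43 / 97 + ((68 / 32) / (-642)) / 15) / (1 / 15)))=142109268 / 281441035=0.50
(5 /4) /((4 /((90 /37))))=0.76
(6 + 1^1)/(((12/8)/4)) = 56/3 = 18.67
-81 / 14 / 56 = -81 / 784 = -0.10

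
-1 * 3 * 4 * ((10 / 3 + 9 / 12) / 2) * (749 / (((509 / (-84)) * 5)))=605.67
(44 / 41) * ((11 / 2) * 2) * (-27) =-13068 / 41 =-318.73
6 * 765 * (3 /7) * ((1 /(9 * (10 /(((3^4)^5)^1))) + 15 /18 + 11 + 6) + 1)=533478272688 /7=76211181812.57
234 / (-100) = -117 / 50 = -2.34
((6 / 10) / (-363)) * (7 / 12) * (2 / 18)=-7 / 65340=-0.00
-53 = -53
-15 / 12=-5 / 4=-1.25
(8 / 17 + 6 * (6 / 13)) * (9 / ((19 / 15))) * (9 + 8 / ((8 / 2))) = 1063260 / 4199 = 253.22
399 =399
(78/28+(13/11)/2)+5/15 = 857/231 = 3.71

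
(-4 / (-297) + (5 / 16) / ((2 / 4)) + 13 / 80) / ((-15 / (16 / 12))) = -0.07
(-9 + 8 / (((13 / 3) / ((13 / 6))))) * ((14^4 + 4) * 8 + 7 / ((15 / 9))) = -1536821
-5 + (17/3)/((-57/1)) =-872/171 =-5.10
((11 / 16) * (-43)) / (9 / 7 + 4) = -3311 / 592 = -5.59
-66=-66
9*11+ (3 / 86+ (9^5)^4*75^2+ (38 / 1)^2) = 5881270665818789307616451 / 86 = 68386868207195224507168.04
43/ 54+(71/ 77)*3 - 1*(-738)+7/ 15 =15426787/ 20790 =742.03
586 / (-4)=-293 / 2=-146.50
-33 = -33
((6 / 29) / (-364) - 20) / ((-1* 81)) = 105563 / 427518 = 0.25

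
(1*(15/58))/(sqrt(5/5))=0.26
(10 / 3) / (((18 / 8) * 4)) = 10 / 27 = 0.37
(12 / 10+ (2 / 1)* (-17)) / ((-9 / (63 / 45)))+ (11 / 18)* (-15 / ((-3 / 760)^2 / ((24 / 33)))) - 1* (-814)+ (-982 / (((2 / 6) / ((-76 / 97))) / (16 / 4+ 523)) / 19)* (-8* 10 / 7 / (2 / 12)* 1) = -2207814216974 / 458325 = -4817136.78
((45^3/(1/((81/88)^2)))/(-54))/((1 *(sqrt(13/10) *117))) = -2460375 *sqrt(130)/2617472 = -10.72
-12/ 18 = -2/ 3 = -0.67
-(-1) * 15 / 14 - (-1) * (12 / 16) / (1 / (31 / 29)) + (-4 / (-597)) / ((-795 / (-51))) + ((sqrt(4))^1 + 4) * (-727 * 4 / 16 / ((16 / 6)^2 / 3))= -1883490299833 / 4110798720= -458.18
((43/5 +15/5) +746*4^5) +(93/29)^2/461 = 1480854253423/1938505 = 763915.62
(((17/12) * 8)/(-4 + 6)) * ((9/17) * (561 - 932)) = -1113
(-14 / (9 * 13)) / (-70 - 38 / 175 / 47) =0.00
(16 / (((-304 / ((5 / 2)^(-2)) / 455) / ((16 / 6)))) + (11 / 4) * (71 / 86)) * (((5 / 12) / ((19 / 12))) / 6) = -779143 / 2235312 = -0.35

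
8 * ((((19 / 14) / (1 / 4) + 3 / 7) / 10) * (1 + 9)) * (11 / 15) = 3608 / 105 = 34.36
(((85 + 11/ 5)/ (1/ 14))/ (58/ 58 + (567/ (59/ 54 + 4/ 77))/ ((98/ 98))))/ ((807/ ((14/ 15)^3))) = 79710280384/ 32170709503125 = 0.00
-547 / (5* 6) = -547 / 30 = -18.23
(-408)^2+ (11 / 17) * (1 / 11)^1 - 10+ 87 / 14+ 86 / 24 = 237710387 / 1428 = 166463.86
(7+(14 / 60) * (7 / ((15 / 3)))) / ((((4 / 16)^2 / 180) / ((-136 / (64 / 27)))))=-6053292 / 5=-1210658.40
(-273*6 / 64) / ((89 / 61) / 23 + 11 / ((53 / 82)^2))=-1075900371 / 1109562592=-0.97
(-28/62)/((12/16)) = -56/93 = -0.60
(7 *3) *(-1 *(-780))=16380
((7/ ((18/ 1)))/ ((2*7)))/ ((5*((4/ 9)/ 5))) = 1/ 16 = 0.06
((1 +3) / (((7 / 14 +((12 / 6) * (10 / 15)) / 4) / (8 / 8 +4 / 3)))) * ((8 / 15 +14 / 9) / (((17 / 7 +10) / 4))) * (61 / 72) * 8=8990912 / 176175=51.03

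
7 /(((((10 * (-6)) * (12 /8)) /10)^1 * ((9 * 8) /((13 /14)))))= -13 /1296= -0.01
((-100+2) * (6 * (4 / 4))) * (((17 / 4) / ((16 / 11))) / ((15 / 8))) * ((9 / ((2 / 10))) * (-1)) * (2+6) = 329868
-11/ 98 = -0.11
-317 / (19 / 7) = -2219 / 19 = -116.79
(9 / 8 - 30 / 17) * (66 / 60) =-957 / 1360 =-0.70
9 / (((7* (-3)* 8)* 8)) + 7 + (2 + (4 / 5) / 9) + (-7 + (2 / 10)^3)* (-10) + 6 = 8568221 / 100800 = 85.00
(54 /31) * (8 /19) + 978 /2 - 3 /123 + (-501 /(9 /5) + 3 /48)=245089039 /1159152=211.44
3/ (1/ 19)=57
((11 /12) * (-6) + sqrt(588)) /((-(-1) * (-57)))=-0.33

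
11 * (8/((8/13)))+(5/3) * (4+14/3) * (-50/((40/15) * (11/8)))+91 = 1222/33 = 37.03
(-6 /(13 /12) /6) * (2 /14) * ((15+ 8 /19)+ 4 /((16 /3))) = -3687 /1729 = -2.13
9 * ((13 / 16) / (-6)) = -39 / 32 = -1.22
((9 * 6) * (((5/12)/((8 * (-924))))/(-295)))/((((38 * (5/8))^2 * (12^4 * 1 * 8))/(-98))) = -7/647762227200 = -0.00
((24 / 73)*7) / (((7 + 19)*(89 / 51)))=4284 / 84461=0.05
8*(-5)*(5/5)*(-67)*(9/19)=24120/19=1269.47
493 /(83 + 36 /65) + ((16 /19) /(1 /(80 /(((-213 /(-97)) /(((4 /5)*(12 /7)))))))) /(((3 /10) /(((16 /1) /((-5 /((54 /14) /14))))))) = -295895966153 /2512961717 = -117.75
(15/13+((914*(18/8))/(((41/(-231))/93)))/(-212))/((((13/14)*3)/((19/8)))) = 50936131057/11751584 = 4334.41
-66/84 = -11/14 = -0.79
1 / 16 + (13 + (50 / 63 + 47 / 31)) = 480353 / 31248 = 15.37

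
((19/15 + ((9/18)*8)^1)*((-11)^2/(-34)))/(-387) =0.05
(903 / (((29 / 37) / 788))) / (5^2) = 26327868 / 725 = 36314.30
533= 533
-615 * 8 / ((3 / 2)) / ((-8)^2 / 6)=-615 / 2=-307.50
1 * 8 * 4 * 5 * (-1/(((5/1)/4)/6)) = -768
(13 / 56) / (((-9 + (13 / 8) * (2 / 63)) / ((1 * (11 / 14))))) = -117 / 5740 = -0.02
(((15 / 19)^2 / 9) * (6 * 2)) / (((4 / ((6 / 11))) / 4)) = 1800 / 3971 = 0.45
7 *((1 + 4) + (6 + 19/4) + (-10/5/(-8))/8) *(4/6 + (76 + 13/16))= 13146665/1536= 8559.03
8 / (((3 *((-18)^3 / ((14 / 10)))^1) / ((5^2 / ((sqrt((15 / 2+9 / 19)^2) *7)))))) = -190 / 662661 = -0.00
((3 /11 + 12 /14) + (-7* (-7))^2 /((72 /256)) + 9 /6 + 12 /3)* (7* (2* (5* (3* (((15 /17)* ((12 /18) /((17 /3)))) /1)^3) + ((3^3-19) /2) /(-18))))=-528479611811746 /21506573979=-24572.93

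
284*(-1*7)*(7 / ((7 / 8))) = -15904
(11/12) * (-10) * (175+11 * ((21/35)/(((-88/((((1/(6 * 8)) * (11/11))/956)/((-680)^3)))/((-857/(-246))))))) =-91102531559424009427/56791188504576000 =-1604.17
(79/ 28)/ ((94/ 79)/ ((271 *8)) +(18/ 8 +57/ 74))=0.93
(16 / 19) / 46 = 8 / 437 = 0.02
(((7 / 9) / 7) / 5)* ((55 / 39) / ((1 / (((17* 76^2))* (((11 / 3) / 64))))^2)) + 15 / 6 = 50129271899 / 50544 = 991794.71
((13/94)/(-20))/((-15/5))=0.00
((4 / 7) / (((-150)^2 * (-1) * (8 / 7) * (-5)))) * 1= 1 / 225000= 0.00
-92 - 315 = -407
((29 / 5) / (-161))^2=841 / 648025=0.00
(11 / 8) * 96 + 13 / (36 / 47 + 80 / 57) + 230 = 2138771 / 5812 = 367.99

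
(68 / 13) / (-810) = -34 / 5265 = -0.01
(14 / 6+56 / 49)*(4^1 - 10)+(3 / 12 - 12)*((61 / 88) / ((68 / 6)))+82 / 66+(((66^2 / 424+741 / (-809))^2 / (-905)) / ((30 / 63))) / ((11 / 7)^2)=-18781251540323818555 / 919942996973808192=-20.42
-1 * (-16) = 16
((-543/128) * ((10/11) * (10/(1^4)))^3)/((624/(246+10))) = -22625000/17303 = -1307.58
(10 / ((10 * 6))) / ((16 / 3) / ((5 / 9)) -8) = 5 / 48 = 0.10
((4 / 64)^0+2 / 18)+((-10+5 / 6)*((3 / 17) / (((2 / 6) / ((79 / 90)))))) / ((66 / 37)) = -521 / 408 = -1.28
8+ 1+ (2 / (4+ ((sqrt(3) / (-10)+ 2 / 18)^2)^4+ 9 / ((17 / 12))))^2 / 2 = 14638632178516950351904218965765164063309583817600000000000000000 *sqrt(3) / 329468998405274918450474929404051415763606144024208137443814115758617921+ 2971368722465596033907788159914625199698679434974102696214327041827561289 / 329468998405274918450474929404051415763606144024208137443814115758617921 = 9.02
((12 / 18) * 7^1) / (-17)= -14 / 51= -0.27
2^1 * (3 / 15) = 2 / 5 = 0.40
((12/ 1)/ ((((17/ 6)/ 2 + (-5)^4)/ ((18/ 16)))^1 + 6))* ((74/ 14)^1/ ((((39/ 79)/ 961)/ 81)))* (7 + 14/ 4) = 18429868683/ 98774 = 186586.23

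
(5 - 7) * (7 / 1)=-14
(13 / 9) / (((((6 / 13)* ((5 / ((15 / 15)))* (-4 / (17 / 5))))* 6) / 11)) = -31603 / 32400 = -0.98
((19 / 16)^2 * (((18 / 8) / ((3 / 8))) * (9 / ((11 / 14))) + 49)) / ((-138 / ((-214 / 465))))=10004393 / 18070272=0.55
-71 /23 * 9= -639 /23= -27.78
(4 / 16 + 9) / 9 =37 / 36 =1.03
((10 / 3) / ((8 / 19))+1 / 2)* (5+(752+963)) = 43430 / 3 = 14476.67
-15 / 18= -5 / 6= -0.83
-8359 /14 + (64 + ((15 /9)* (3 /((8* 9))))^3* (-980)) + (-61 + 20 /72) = -388070887 /653184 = -594.12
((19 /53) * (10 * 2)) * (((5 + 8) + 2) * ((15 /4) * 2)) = 42750 /53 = 806.60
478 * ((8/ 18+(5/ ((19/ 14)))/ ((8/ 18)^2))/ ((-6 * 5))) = -6243397/ 20520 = -304.26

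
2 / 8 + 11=45 / 4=11.25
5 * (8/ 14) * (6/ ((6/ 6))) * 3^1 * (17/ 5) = 1224/ 7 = 174.86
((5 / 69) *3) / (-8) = -5 / 184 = -0.03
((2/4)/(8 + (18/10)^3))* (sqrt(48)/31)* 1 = 250* sqrt(3)/53599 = 0.01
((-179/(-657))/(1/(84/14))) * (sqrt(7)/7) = 358 * sqrt(7)/1533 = 0.62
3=3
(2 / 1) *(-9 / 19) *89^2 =-142578 / 19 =-7504.11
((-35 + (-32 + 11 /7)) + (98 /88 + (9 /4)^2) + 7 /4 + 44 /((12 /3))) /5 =-57291 /6160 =-9.30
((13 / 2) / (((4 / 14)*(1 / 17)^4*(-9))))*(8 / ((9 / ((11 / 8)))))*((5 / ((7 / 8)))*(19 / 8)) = -1134632785 / 324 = -3501953.04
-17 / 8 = -2.12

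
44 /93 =0.47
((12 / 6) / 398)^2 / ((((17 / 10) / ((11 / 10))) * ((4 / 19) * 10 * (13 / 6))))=627 / 175036420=0.00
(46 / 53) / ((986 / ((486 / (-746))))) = -0.00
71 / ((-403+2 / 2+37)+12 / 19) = -1349 / 6923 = -0.19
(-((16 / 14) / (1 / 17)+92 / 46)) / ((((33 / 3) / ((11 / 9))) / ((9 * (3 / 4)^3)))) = -9.04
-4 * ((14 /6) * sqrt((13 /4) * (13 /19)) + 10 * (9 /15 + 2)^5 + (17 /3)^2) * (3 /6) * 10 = -27455596 /1125- 910 * sqrt(19) /57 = -24474.56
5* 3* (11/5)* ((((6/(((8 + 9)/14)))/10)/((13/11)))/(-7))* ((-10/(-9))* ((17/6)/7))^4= -148618250/1843096437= -0.08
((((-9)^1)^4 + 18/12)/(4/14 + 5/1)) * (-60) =-2756250/37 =-74493.24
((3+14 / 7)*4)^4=160000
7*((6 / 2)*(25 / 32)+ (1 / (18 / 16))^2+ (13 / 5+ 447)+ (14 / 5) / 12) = 8218637 / 2592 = 3170.77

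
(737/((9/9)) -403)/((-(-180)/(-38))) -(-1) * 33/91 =-287258/4095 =-70.15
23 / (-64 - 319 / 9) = -207 / 895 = -0.23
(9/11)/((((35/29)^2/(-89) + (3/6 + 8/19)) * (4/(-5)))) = -12799179/11321926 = -1.13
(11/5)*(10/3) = 7.33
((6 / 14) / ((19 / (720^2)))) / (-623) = -1555200 / 82859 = -18.77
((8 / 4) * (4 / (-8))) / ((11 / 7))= -7 / 11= -0.64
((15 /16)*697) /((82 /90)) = 11475 /16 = 717.19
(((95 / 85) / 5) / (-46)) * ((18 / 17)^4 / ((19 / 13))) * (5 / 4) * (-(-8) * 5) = -6823440 / 32656711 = -0.21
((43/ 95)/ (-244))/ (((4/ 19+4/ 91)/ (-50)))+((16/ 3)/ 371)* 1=4526945/ 11949168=0.38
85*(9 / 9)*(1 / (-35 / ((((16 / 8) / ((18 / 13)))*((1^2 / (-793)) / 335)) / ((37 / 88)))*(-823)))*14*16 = -47872 / 5600395665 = -0.00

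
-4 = -4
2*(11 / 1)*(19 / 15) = 418 / 15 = 27.87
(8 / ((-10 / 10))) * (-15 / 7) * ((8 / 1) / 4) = 240 / 7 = 34.29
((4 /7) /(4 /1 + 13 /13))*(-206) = -824 /35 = -23.54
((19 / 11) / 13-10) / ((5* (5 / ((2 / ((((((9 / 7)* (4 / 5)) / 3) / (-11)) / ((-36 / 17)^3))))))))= -4517856 / 18785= -240.50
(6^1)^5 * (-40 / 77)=-311040 / 77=-4039.48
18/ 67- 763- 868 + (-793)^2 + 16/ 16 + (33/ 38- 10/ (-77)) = 122961515573/ 196042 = 627220.27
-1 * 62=-62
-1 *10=-10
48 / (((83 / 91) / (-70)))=-305760 / 83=-3683.86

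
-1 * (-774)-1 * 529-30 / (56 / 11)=6695 / 28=239.11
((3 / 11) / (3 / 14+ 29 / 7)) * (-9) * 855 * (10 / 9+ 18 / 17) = -11922120 / 11407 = -1045.16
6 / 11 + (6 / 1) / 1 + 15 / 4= 453 / 44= 10.30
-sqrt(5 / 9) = -sqrt(5) / 3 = -0.75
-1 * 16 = -16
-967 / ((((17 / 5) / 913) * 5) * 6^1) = -882871 / 102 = -8655.60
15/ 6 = 5/ 2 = 2.50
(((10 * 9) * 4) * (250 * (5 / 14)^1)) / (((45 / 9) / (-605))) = -27225000 / 7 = -3889285.71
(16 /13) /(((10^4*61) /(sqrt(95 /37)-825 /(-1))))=sqrt(3515) /18338125 + 33 /19825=0.00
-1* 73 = -73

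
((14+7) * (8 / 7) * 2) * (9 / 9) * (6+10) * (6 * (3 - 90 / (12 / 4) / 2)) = -55296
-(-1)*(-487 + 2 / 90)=-21914 / 45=-486.98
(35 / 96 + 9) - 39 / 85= 8.91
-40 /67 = -0.60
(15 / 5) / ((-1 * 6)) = -1 / 2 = -0.50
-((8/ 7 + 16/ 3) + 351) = -7507/ 21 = -357.48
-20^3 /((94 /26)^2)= -1352000 /2209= -612.04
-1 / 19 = -0.05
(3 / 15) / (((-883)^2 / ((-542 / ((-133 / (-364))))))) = -28184 / 74070455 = -0.00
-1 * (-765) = 765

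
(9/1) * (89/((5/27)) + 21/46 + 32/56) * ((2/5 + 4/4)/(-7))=-6978789/8050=-866.93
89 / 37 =2.41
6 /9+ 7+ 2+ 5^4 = 1904 /3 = 634.67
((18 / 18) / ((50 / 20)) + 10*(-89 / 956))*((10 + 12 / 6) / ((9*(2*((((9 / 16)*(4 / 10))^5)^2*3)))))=-98566144000000000 / 277780490613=-354834.65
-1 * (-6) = 6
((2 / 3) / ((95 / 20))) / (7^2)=8 / 2793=0.00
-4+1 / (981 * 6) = -23543 / 5886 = -4.00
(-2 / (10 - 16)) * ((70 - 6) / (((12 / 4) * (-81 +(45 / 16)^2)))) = -16384 / 168399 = -0.10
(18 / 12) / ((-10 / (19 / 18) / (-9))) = 57 / 40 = 1.42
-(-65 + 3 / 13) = 842 / 13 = 64.77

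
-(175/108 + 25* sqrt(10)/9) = -25* sqrt(10)/9-175/108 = -10.40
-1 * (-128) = 128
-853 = -853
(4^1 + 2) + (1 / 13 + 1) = 92 / 13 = 7.08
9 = 9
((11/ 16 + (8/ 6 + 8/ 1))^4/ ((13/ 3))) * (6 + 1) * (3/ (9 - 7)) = 28822722019/ 1179648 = 24433.32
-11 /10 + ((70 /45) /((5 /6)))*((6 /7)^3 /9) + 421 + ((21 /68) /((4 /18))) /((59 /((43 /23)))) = 3798755211 /9043048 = 420.07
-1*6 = -6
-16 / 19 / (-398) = 8 / 3781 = 0.00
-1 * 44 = -44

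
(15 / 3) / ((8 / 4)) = 5 / 2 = 2.50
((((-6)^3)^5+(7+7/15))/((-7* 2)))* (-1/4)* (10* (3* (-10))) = 17631936921320/7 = 2518848131617.14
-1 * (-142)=142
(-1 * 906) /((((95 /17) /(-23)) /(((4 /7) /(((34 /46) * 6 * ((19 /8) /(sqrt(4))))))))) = 5112256 /12635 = 404.61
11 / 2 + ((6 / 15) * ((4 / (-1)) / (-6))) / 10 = 829 / 150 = 5.53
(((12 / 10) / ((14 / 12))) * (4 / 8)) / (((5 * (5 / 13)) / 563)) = 131742 / 875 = 150.56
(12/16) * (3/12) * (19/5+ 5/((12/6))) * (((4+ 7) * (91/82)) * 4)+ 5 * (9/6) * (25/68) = 3369963/55760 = 60.44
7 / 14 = 1 / 2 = 0.50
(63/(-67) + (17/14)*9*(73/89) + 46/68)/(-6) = -3086767/2128791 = -1.45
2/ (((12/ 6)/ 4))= 4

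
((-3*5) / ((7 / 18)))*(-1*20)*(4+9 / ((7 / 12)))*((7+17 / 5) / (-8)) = -954720 / 49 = -19484.08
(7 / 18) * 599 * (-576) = -134176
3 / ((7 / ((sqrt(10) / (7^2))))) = 3 * sqrt(10) / 343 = 0.03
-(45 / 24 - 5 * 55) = 2185 / 8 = 273.12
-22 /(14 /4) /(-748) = 1 /119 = 0.01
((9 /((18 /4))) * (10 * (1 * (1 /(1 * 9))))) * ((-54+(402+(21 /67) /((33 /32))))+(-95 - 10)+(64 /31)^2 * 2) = 396353820 /708257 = 559.62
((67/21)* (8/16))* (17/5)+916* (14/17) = 2712403/3570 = 759.78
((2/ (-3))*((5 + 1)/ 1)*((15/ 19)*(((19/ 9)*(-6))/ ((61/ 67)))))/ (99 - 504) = -536/ 4941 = -0.11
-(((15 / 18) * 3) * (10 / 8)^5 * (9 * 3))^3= -8741007.92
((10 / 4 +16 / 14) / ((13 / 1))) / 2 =51 / 364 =0.14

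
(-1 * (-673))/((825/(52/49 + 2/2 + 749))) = 24767746/40425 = 612.68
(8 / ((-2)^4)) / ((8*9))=1 / 144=0.01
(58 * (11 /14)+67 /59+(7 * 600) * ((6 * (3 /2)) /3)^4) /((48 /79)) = 559989.37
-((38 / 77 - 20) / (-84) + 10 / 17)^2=-2034641449 / 3022580484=-0.67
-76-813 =-889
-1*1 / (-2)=0.50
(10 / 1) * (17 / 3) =170 / 3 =56.67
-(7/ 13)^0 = -1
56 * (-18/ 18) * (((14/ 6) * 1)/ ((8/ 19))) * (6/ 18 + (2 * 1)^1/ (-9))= -931/ 27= -34.48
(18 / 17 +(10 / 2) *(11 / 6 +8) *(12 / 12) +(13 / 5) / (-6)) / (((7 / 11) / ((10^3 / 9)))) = 27933400 / 3213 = 8693.87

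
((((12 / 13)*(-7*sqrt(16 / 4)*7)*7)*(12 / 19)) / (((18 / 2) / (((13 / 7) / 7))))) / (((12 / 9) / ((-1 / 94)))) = 84 / 893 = 0.09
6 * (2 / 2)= 6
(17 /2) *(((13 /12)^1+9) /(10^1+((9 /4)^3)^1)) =16456 /4107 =4.01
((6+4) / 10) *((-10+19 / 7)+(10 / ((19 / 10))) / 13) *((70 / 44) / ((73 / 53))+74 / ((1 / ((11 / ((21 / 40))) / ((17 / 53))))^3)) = -17930829659809164786955 / 126341253820782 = -141923790.67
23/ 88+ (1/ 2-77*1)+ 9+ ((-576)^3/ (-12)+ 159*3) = 1401457883/ 88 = 15925657.76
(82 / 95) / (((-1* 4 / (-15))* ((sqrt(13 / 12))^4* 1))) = 2.76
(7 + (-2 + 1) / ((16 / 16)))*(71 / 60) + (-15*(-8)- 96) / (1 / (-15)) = -3529 / 10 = -352.90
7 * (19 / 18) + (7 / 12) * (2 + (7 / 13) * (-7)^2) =11207 / 468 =23.95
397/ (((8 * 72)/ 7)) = 4.82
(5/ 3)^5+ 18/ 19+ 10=109919/ 4617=23.81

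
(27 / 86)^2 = 0.10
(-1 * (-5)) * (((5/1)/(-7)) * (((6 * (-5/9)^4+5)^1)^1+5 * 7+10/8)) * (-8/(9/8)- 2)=1360.86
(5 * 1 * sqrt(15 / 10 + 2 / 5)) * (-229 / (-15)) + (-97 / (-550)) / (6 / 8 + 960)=194 / 1056825 + 229 * sqrt(190) / 30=105.22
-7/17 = -0.41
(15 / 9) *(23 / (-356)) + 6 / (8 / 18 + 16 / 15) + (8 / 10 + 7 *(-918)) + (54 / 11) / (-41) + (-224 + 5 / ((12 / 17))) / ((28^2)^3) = -126691790855867599949 / 19729446810501120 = -6421.46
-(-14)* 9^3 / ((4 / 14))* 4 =142884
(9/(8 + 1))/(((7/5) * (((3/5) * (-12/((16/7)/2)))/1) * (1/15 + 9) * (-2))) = 125/19992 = 0.01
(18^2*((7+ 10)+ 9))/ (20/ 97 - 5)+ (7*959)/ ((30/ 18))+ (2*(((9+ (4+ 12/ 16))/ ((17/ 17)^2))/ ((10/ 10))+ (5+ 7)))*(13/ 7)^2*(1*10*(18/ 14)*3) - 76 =480913954/ 53165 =9045.69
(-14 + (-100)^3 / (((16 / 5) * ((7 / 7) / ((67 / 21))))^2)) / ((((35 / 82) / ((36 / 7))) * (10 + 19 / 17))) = -2444435207474 / 2268945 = -1077344.41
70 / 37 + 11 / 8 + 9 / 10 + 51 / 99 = 228671 / 48840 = 4.68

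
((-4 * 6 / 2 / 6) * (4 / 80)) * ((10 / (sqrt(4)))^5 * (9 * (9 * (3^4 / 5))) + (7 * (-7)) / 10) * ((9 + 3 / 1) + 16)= -287043407 / 25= -11481736.28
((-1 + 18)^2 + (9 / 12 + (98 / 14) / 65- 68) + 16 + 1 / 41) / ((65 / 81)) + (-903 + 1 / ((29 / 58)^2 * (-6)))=-1262246911 / 2078700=-607.23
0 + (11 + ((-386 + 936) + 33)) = 594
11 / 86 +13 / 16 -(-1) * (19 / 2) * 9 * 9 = 530063 / 688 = 770.44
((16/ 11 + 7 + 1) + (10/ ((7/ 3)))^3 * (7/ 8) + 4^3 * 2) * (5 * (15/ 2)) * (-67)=-558845325/ 1078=-518409.39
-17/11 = -1.55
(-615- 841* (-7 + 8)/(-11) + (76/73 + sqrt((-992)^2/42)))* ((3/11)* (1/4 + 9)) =-11977344/8833 + 4588* sqrt(42)/77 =-969.83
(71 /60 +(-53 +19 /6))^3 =-921167317 /8000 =-115145.91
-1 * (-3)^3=27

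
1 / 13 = 0.08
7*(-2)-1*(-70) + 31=87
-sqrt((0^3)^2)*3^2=0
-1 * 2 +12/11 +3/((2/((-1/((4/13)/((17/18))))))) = -2911/528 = -5.51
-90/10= -9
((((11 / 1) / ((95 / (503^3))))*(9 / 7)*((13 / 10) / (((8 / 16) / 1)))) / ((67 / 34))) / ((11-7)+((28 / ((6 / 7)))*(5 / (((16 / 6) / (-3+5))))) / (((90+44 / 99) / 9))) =9066002190750648 / 5871680675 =1544021.67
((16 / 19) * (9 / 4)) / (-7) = -36 / 133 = -0.27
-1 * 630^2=-396900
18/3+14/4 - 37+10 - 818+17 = -1637/2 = -818.50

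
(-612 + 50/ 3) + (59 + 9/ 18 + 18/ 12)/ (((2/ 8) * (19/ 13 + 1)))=-496.21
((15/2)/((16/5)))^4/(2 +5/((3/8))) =94921875/48234496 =1.97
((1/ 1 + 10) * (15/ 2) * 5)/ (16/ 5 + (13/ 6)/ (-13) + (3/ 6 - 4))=-883.93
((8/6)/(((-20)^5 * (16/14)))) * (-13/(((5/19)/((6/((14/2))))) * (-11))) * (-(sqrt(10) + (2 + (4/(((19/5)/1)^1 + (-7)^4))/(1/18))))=83733/29392000000 + 247 * sqrt(10)/176000000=0.00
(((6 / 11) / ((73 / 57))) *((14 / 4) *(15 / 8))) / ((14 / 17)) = 43605 / 12848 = 3.39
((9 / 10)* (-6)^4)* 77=449064 / 5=89812.80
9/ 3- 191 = -188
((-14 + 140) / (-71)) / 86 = -63 / 3053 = -0.02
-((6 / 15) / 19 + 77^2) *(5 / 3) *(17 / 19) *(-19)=9575369 / 57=167988.93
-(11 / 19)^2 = -121 / 361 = -0.34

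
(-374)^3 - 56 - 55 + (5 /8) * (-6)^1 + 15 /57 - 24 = -3975845949 /76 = -52313762.49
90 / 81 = 1.11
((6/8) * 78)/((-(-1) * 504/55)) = 715/112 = 6.38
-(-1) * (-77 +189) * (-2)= -224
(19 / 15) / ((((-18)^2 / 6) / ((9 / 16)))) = 19 / 1440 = 0.01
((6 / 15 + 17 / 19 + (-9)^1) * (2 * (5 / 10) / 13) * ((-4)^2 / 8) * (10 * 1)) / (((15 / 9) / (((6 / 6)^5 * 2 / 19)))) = -17568 / 23465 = -0.75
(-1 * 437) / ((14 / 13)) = -5681 / 14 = -405.79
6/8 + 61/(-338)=385/676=0.57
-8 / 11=-0.73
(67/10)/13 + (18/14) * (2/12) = 0.73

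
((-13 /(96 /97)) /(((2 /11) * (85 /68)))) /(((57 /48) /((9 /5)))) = -41613 /475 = -87.61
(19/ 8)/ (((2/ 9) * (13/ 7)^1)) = 1197/ 208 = 5.75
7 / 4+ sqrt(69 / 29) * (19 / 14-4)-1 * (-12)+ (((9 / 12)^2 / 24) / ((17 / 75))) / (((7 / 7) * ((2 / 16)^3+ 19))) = 1011135 / 73508-37 * sqrt(2001) / 406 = 9.68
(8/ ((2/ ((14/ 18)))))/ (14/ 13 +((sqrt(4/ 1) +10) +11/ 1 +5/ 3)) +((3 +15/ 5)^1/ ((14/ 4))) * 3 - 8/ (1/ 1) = -14423/ 5271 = -2.74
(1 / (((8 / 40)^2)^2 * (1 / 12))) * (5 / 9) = 12500 / 3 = 4166.67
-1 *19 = -19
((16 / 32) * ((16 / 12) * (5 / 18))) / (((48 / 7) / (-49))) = -1715 / 1296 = -1.32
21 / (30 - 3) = 7 / 9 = 0.78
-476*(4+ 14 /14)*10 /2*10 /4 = -29750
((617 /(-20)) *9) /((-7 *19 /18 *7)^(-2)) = -742766.02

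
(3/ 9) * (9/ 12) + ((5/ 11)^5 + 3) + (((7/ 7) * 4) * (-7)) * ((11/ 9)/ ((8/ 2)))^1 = -30648241/ 5797836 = -5.29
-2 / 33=-0.06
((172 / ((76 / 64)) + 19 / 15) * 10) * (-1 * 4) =-5844.35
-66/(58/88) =-100.14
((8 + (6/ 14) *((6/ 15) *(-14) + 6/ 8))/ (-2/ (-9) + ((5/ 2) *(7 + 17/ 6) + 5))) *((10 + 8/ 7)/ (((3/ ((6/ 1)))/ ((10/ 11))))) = 2327832/ 578347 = 4.02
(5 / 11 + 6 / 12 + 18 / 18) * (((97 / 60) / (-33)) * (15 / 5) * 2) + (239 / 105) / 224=-535371 / 948640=-0.56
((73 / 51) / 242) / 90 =73 / 1110780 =0.00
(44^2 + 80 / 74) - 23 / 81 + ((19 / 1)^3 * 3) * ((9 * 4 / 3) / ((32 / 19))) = 3561584981 / 23976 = 148547.92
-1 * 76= -76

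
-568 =-568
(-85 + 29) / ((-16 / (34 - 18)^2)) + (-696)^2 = 485312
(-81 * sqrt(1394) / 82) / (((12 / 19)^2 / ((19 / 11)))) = -61731 * sqrt(1394) / 14432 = -159.70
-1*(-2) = 2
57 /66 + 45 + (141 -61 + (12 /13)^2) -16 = 411641 /3718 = 110.72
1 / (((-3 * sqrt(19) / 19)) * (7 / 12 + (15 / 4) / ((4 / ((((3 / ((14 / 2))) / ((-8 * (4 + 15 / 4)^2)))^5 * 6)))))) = -55101970477145289628 * sqrt(19) / 96428448335003731969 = -2.49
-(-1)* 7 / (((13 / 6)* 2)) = 21 / 13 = 1.62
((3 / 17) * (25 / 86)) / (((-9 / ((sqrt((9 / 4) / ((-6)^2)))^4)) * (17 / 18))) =-75 / 3181312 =-0.00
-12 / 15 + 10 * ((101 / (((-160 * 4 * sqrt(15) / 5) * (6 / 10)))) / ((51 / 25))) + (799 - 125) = 3366 / 5 - 12625 * sqrt(15) / 29376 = 671.54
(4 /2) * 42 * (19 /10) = 159.60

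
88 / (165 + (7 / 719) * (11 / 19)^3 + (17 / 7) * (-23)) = 3037878536 / 3767823663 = 0.81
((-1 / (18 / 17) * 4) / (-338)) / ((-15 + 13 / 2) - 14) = -34 / 68445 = -0.00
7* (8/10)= 28/5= 5.60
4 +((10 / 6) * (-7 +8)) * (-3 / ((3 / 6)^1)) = -6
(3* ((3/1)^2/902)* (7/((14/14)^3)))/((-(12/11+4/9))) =-1701/12464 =-0.14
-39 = -39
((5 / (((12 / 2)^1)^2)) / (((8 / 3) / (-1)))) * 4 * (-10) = 25 / 12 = 2.08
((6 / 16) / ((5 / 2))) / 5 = 3 / 100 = 0.03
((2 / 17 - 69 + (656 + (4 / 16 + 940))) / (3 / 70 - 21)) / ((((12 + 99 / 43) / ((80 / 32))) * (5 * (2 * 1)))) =-31262161 / 24539976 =-1.27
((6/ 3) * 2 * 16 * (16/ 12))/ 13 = 256/ 39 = 6.56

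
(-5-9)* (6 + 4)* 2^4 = -2240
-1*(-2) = 2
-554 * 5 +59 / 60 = -166141 / 60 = -2769.02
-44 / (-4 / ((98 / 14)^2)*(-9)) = -539 / 9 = -59.89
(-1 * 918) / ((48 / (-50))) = 3825 / 4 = 956.25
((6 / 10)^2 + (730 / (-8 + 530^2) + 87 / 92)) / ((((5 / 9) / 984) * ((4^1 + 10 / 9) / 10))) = 4210352222994 / 928699175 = 4533.60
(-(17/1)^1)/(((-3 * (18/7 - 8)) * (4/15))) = -595/152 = -3.91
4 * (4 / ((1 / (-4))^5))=-16384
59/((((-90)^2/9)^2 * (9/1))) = 59/7290000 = 0.00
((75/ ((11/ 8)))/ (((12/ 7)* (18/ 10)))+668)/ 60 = 33941/ 2970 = 11.43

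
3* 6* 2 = 36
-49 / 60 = -0.82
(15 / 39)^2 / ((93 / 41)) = 1025 / 15717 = 0.07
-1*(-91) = 91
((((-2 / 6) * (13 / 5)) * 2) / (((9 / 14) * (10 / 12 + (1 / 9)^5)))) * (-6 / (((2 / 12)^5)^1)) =74282697216 / 492085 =150955.01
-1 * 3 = -3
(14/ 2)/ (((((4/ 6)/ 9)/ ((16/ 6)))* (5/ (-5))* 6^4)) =-7/ 36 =-0.19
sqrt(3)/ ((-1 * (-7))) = sqrt(3)/ 7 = 0.25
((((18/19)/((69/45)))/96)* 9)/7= 405/48944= 0.01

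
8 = 8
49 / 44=1.11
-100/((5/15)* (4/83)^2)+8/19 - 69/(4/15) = -4918229/38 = -129427.08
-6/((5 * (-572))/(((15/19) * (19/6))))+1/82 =409/23452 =0.02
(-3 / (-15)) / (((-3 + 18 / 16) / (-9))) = 24 / 25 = 0.96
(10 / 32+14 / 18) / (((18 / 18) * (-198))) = -0.01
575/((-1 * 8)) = -575/8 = -71.88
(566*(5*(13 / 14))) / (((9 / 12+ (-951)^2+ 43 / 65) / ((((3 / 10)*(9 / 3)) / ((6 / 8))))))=5739240 / 1646012389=0.00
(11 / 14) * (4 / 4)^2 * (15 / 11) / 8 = 15 / 112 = 0.13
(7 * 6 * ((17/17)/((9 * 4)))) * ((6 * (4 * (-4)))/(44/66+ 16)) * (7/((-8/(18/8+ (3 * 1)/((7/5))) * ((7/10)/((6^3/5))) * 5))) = 39852/125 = 318.82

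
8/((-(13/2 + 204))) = -0.04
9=9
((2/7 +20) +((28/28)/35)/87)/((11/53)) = 3273863/33495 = 97.74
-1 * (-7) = 7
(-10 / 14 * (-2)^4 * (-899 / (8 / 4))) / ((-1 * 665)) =-7192 / 931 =-7.73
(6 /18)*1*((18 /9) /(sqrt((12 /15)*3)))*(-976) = -976*sqrt(15) /9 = -420.00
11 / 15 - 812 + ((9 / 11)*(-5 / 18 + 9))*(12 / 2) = -126794 / 165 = -768.45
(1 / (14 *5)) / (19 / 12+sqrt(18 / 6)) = -114 / 2485+72 *sqrt(3) / 2485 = 0.00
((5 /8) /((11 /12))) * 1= 15 /22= 0.68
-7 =-7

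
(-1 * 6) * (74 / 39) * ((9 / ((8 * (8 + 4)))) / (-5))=111 / 520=0.21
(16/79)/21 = 16/1659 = 0.01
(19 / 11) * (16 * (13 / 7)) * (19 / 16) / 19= 247 / 77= 3.21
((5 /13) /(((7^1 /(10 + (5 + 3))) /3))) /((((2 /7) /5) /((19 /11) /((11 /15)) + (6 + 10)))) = 1499175 /1573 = 953.07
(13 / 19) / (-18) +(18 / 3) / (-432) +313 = 428113 / 1368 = 312.95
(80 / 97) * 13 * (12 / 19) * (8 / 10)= 9984 / 1843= 5.42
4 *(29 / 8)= 29 / 2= 14.50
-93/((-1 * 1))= 93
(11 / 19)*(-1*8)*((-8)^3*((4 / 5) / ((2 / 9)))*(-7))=-5677056 / 95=-59758.48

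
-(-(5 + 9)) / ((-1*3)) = -14 / 3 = -4.67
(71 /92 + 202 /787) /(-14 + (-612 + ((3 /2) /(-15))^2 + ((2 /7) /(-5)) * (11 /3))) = -39092025 /23803158919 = -0.00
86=86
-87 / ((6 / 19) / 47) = -25897 / 2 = -12948.50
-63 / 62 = -1.02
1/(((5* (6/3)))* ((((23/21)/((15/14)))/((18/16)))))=81/736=0.11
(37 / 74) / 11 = 1 / 22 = 0.05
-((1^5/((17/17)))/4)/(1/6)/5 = -3/10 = -0.30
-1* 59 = -59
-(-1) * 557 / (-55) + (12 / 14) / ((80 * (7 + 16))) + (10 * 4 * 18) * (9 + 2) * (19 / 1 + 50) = 546469.87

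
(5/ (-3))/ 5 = -1/ 3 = -0.33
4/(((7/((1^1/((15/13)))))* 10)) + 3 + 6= 4751/525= 9.05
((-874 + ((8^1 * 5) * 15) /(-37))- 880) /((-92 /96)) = 1571952 /851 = 1847.18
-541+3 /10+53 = -4877 /10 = -487.70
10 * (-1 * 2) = -20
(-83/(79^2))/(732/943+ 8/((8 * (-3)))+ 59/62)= -14558034/1526529877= -0.01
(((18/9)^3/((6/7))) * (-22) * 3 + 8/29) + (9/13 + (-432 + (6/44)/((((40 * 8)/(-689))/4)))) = -695505819/663520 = -1048.21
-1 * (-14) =14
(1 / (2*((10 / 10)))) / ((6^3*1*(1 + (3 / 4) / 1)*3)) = 1 / 2268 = 0.00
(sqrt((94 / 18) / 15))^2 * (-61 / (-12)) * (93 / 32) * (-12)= -88877 / 1440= -61.72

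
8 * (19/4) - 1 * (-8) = 46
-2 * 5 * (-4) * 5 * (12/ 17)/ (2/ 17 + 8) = 400/ 23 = 17.39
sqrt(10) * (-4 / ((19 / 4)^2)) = -64 * sqrt(10) / 361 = -0.56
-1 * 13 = -13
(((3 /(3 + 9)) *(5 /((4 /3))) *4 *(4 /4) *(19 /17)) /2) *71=20235 /136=148.79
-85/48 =-1.77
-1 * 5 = -5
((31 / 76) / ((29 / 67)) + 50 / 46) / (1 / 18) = 925839 / 25346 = 36.53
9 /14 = 0.64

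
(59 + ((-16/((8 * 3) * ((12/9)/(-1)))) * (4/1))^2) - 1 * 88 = -25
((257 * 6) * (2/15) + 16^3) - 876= 17128/5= 3425.60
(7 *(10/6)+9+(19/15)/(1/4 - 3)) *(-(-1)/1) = 3334/165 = 20.21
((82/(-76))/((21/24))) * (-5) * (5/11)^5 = 2562500/21419783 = 0.12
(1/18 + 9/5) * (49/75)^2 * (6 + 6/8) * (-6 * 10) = -400967/1250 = -320.77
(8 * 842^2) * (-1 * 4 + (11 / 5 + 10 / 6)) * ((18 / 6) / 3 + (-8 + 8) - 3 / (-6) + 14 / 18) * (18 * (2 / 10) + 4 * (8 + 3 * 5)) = -111154211776 / 675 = -164672906.33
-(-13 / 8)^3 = 2197 / 512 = 4.29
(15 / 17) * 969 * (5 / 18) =475 / 2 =237.50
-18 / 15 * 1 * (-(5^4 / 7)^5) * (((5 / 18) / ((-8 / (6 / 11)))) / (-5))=19073486328125 / 739508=25792129.81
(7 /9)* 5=3.89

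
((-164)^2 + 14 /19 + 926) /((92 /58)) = 333268 /19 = 17540.42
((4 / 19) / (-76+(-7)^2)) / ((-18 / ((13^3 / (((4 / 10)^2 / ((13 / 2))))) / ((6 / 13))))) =9282325 / 110808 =83.77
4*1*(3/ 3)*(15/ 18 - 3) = -8.67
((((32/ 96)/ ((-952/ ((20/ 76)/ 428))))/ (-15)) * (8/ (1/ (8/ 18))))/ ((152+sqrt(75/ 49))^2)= 7925197/ 3587403981841457481 - 3920 * sqrt(3)/ 188810735886392499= 0.00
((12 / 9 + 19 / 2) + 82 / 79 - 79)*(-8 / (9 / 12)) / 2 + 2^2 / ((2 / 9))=267350 / 711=376.02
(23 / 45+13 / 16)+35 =26153 / 720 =36.32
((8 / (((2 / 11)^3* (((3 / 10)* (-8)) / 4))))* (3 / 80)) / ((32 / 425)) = -565675 / 512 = -1104.83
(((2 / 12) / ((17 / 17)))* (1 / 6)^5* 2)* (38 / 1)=19 / 11664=0.00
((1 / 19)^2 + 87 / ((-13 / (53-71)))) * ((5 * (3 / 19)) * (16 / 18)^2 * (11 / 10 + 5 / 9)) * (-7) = -18868754464 / 21667581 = -870.83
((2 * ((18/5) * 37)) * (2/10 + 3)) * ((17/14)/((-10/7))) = -90576/125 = -724.61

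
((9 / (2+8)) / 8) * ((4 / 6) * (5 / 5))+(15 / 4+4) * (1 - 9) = -2477 / 40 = -61.92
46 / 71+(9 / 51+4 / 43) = 47613 / 51901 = 0.92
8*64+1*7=519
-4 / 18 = -2 / 9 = -0.22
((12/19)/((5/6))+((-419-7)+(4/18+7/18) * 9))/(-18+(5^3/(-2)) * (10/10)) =5.21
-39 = -39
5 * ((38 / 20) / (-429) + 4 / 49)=16229 / 42042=0.39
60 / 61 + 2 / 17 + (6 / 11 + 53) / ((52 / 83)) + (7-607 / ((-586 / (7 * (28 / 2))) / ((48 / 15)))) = 418.41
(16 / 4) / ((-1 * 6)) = -2 / 3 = -0.67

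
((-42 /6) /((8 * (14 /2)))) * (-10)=1.25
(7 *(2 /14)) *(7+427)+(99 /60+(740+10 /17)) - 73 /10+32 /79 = 31408561 /26860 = 1169.34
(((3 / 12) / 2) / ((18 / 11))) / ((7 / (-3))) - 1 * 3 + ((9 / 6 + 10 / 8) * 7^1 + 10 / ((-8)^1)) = 14.97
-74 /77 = -0.96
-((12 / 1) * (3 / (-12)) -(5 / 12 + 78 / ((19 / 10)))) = 10139 / 228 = 44.47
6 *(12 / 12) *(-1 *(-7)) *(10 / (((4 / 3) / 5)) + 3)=1701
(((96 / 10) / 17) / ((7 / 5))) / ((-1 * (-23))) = 48 / 2737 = 0.02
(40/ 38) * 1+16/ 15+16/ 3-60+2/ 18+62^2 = 3241787/ 855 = 3791.56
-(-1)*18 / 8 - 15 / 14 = 33 / 28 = 1.18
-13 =-13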